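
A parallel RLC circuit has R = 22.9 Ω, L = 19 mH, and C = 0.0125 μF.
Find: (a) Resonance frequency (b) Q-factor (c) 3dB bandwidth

Step 1 — Resonance: ω₀ = 1/√(LC) = 1/√(0.019·1.25e-08) = 6.489e+04 rad/s.
Step 2 — f₀ = ω₀/(2π) = 1.033e+04 Hz.
Step 3 — Parallel Q: Q = R/(ω₀L) = 22.9/(6.489e+04·0.019) = 0.01857.
Step 4 — Bandwidth: Δω = ω₀/Q = 3.493e+06 rad/s; BW = Δω/(2π) = 5.56e+05 Hz.

(a) f₀ = 1.033e+04 Hz  (b) Q = 0.01857  (c) BW = 5.56e+05 Hz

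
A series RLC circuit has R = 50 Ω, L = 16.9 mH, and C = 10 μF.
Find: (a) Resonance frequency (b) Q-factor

Step 1 — Resonance condition Im(Z)=0 gives ω₀ = 1/√(LC).
Step 2 — ω₀ = 1/√(0.0169·1e-05) = 2433 rad/s.
Step 3 — f₀ = ω₀/(2π) = 387.1 Hz.
Step 4 — Series Q: Q = ω₀L/R = 2433·0.0169/50 = 0.8222.

(a) f₀ = 387.1 Hz  (b) Q = 0.8222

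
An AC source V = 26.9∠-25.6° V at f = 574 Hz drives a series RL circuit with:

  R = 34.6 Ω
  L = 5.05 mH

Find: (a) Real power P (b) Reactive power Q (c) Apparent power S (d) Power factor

Step 1 — Angular frequency: ω = 2π·f = 2π·574 = 3607 rad/s.
Step 2 — Component impedances:
  R: Z = R = 34.6 Ω
  L: Z = jωL = j·3607·0.00505 = 0 + j18.21 Ω
Step 3 — Series combination: Z_total = R + L = 34.6 + j18.21 Ω = 39.1∠27.8° Ω.
Step 4 — Source phasor: V = 26.9∠-25.6° V = 24.26 - j11.62 V.
Step 5 — Current: I = V / Z = 0.4105 - j0.552 A = 0.688∠-53.4° A.
Step 6 — Complex power: S = V·I* = 16.38 + j8.62 VA.
Step 7 — Real power: P = Re(S) = 16.38 W.
Step 8 — Reactive power: Q = Im(S) = 8.62 VAR.
Step 9 — Apparent power: |S| = 18.51 VA.
Step 10 — Power factor: PF = P/|S| = 0.8849 (lagging).

(a) P = 16.38 W  (b) Q = 8.62 VAR  (c) S = 18.51 VA  (d) PF = 0.8849 (lagging)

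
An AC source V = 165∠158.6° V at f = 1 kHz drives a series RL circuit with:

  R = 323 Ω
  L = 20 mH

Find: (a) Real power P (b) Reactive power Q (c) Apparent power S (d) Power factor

Step 1 — Angular frequency: ω = 2π·f = 2π·1000 = 6283 rad/s.
Step 2 — Component impedances:
  R: Z = R = 323 Ω
  L: Z = jωL = j·6283·0.02 = 0 + j125.7 Ω
Step 3 — Series combination: Z_total = R + L = 323 + j125.7 Ω = 346.6∠21.3° Ω.
Step 4 — Source phasor: V = 165∠158.6° V = -153.6 + j60.2 V.
Step 5 — Current: I = V / Z = -0.3501 + j0.3226 A = 0.4761∠137.3° A.
Step 6 — Complex power: S = V·I* = 73.21 + j28.48 VA.
Step 7 — Real power: P = Re(S) = 73.21 W.
Step 8 — Reactive power: Q = Im(S) = 28.48 VAR.
Step 9 — Apparent power: |S| = 78.55 VA.
Step 10 — Power factor: PF = P/|S| = 0.932 (lagging).

(a) P = 73.21 W  (b) Q = 28.48 VAR  (c) S = 78.55 VA  (d) PF = 0.932 (lagging)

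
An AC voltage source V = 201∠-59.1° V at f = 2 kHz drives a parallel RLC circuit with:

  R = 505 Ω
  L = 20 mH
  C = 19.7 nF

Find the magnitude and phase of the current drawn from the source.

Step 1 — Angular frequency: ω = 2π·f = 2π·2000 = 1.257e+04 rad/s.
Step 2 — Component impedances:
  R: Z = R = 505 Ω
  L: Z = jωL = j·1.257e+04·0.02 = 0 + j251.3 Ω
  C: Z = 1/(jωC) = -j/(ω·C) = 0 - j4039 Ω
Step 3 — Parallel combination: 1/Z_total = 1/R + 1/L + 1/C; Z_total = 111 + j209.1 Ω = 236.7∠62.0° Ω.
Step 4 — Source phasor: V = 201∠-59.1° V = 103.2 - j172.5 V.
Step 5 — Ohm's law: I = V / Z_total = (103.2 - j172.5) / (111 + j209.1) = -0.4391 - j0.7267 A.
Step 6 — Convert to polar: |I| = 0.8491 A, ∠I = -121.1°.

I = 0.8491∠-121.1° A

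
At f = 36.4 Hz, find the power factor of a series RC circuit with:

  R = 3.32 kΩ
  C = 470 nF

Step 1 — Angular frequency: ω = 2π·f = 2π·36.4 = 228.7 rad/s.
Step 2 — Component impedances:
  R: Z = R = 3320 Ω
  C: Z = 1/(jωC) = -j/(ω·C) = 0 - j9303 Ω
Step 3 — Series combination: Z_total = R + C = 3320 - j9303 Ω = 9878∠-70.4° Ω.
Step 4 — Power factor: PF = cos(φ) = Re(Z)/|Z| = 3320/9878 = 0.3361.
Step 5 — Type: Im(Z) = -9303 ⇒ leading (phase φ = -70.4°).

PF = 0.3361 (leading, φ = -70.4°)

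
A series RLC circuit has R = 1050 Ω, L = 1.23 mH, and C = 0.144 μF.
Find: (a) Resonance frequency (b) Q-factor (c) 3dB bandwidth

Step 1 — Resonance condition Im(Z)=0 gives ω₀ = 1/√(LC).
Step 2 — ω₀ = 1/√(0.00123·1.44e-07) = 7.514e+04 rad/s.
Step 3 — f₀ = ω₀/(2π) = 1.196e+04 Hz.
Step 4 — Series Q: Q = ω₀L/R = 7.514e+04·0.00123/1050 = 0.08802.
Step 5 — 3dB bandwidth: Δω = ω₀/Q = 8.537e+05 rad/s; BW = Δω/(2π) = 1.359e+05 Hz.

(a) f₀ = 1.196e+04 Hz  (b) Q = 0.08802  (c) BW = 1.359e+05 Hz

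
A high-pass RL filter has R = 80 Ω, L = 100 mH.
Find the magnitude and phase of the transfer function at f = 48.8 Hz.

Step 1 — Angular frequency: ω = 2π·48.8 = 306.6 rad/s.
Step 2 — Transfer function: H(jω) = jωL/(R + jωL).
Step 3 — Numerator jωL = j·30.66; denominator R + jωL = 80 + j30.66.
Step 4 — H = 0.1281 + j0.3342.
Step 5 — Magnitude: |H| = 0.3579 (-8.9 dB); phase: φ = 69.0°.

|H| = 0.3579 (-8.9 dB), φ = 69.0°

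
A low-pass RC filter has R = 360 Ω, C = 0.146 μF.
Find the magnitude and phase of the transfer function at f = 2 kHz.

Step 1 — Angular frequency: ω = 2π·2000 = 1.257e+04 rad/s.
Step 2 — Transfer function: H(jω) = 1/(1 + jωRC).
Step 3 — Denominator: 1 + jωRC = 1 + j·1.257e+04·360·1.46e-07 = 1 + j0.6605.
Step 4 — H = 0.6963 - j0.4599.
Step 5 — Magnitude: |H| = 0.8344 (-1.6 dB); phase: φ = -33.4°.

|H| = 0.8344 (-1.6 dB), φ = -33.4°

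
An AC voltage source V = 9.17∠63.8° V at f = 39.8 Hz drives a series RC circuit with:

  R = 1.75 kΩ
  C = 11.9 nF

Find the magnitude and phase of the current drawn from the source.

Step 1 — Angular frequency: ω = 2π·f = 2π·39.8 = 250.1 rad/s.
Step 2 — Component impedances:
  R: Z = R = 1750 Ω
  C: Z = 1/(jωC) = -j/(ω·C) = 0 - j3.36e+05 Ω
Step 3 — Series combination: Z_total = R + C = 1750 - j3.36e+05 Ω = 3.36e+05∠-89.7° Ω.
Step 4 — Source phasor: V = 9.17∠63.8° V = 4.049 + j8.228 V.
Step 5 — Ohm's law: I = V / Z_total = (4.049 + j8.228) / (1750 - j3.36e+05) = -2.442e-05 + j1.218e-05 A.
Step 6 — Convert to polar: |I| = 2.729e-05 A, ∠I = 153.5°.

I = 2.729e-05∠153.5° A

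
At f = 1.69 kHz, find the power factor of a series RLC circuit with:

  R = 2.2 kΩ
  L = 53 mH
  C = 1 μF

Step 1 — Angular frequency: ω = 2π·f = 2π·1690 = 1.062e+04 rad/s.
Step 2 — Component impedances:
  R: Z = R = 2200 Ω
  L: Z = jωL = j·1.062e+04·0.053 = 0 + j562.8 Ω
  C: Z = 1/(jωC) = -j/(ω·C) = 0 - j94.17 Ω
Step 3 — Series combination: Z_total = R + L + C = 2200 + j468.6 Ω = 2249∠12.0° Ω.
Step 4 — Power factor: PF = cos(φ) = Re(Z)/|Z| = 2200/2249.35 = 0.9781.
Step 5 — Type: Im(Z) = 468.6 ⇒ lagging (phase φ = 12.0°).

PF = 0.9781 (lagging, φ = 12.0°)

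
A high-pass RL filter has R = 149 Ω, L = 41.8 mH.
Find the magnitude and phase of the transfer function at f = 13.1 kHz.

Step 1 — Angular frequency: ω = 2π·1.31e+04 = 8.231e+04 rad/s.
Step 2 — Transfer function: H(jω) = jωL/(R + jωL).
Step 3 — Numerator jωL = j·3441; denominator R + jωL = 149 + j3441.
Step 4 — H = 0.9981 + j0.04323.
Step 5 — Magnitude: |H| = 0.9991 (-0.0 dB); phase: φ = 2.5°.

|H| = 0.9991 (-0.0 dB), φ = 2.5°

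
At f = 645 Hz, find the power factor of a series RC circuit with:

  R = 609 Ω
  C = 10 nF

Step 1 — Angular frequency: ω = 2π·f = 2π·645 = 4053 rad/s.
Step 2 — Component impedances:
  R: Z = R = 609 Ω
  C: Z = 1/(jωC) = -j/(ω·C) = 0 - j2.468e+04 Ω
Step 3 — Series combination: Z_total = R + C = 609 - j2.468e+04 Ω = 2.468e+04∠-88.6° Ω.
Step 4 — Power factor: PF = cos(φ) = Re(Z)/|Z| = 609/24683 = 0.02467.
Step 5 — Type: Im(Z) = -2.468e+04 ⇒ leading (phase φ = -88.6°).

PF = 0.02467 (leading, φ = -88.6°)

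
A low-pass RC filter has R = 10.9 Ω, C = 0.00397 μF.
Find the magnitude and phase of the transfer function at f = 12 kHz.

Step 1 — Angular frequency: ω = 2π·1.2e+04 = 7.54e+04 rad/s.
Step 2 — Transfer function: H(jω) = 1/(1 + jωRC).
Step 3 — Denominator: 1 + jωRC = 1 + j·7.54e+04·10.9·3.97e-09 = 1 + j0.003263.
Step 4 — H = 1 - j0.003263.
Step 5 — Magnitude: |H| = 1 (-0.0 dB); phase: φ = -0.2°.

|H| = 1 (-0.0 dB), φ = -0.2°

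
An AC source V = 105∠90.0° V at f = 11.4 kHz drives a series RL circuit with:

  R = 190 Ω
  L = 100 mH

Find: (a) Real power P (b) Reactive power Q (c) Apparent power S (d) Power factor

Step 1 — Angular frequency: ω = 2π·f = 2π·1.14e+04 = 7.163e+04 rad/s.
Step 2 — Component impedances:
  R: Z = R = 190 Ω
  L: Z = jωL = j·7.163e+04·0.1 = 0 + j7163 Ω
Step 3 — Series combination: Z_total = R + L = 190 + j7163 Ω = 7165∠88.5° Ω.
Step 4 — Source phasor: V = 105∠90.0° V = 0 + j105 V.
Step 5 — Current: I = V / Z = 0.01465 + j0.0003886 A = 0.01465∠1.5° A.
Step 6 — Complex power: S = V·I* = 0.0408 + j1.538 VA.
Step 7 — Real power: P = Re(S) = 0.0408 W.
Step 8 — Reactive power: Q = Im(S) = 1.538 VAR.
Step 9 — Apparent power: |S| = 1.539 VA.
Step 10 — Power factor: PF = P/|S| = 0.02652 (lagging).

(a) P = 0.0408 W  (b) Q = 1.538 VAR  (c) S = 1.539 VA  (d) PF = 0.02652 (lagging)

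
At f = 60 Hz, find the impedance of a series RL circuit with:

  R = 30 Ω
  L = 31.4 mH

Step 1 — Angular frequency: ω = 2π·f = 2π·60 = 377 rad/s.
Step 2 — Component impedances:
  R: Z = R = 30 Ω
  L: Z = jωL = j·377·0.0314 = 0 + j11.84 Ω
Step 3 — Series combination: Z_total = R + L = 30 + j11.84 Ω = 32.25∠21.5° Ω.

Z = 30 + j11.84 Ω = 32.25∠21.5° Ω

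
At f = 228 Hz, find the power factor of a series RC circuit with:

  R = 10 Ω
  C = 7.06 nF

Step 1 — Angular frequency: ω = 2π·f = 2π·228 = 1433 rad/s.
Step 2 — Component impedances:
  R: Z = R = 10 Ω
  C: Z = 1/(jωC) = -j/(ω·C) = 0 - j9.887e+04 Ω
Step 3 — Series combination: Z_total = R + C = 10 - j9.887e+04 Ω = 9.887e+04∠-90.0° Ω.
Step 4 — Power factor: PF = cos(φ) = Re(Z)/|Z| = 10/9.887e+04 = 0.0001011.
Step 5 — Type: Im(Z) = -9.887e+04 ⇒ leading (phase φ = -90.0°).

PF = 0.0001011 (leading, φ = -90.0°)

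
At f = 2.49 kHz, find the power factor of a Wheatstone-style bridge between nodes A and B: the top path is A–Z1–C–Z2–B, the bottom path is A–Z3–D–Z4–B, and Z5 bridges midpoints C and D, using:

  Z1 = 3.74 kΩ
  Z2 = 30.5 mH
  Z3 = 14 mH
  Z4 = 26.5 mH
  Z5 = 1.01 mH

Step 1 — Angular frequency: ω = 2π·f = 2π·2490 = 1.565e+04 rad/s.
Step 2 — Component impedances:
  Z1: Z = R = 3740 Ω
  Z2: Z = jωL = j·1.565e+04·0.0305 = 0 + j477.2 Ω
  Z3: Z = jωL = j·1.565e+04·0.014 = 0 + j219 Ω
  Z4: Z = jωL = j·1.565e+04·0.0265 = 0 + j414.6 Ω
  Z5: Z = jωL = j·1.565e+04·0.00101 = 0 + j15.8 Ω
Step 3 — Bridge requires nodal analysis (the Z5 bridge couples midpoints C and D, so the two paths cannot be reduced to a simple series/parallel combination). Setting node B to ground and injecting 1 A at node A, the 3-node admittance system at A, C, D solves to V_A = Z_AB = 13.63 + j443.4 Ω = 443.6∠88.2° Ω.
Step 4 — Power factor: PF = cos(φ) = Re(Z)/|Z| = 13.63/443.6 = 0.03073.
Step 5 — Type: Im(Z) = 443.4 ⇒ lagging (phase φ = 88.2°).

PF = 0.03073 (lagging, φ = 88.2°)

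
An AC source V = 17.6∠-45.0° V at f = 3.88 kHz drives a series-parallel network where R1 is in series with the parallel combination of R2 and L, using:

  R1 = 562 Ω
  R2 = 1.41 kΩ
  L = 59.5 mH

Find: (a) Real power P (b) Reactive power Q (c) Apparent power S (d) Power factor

Step 1 — Angular frequency: ω = 2π·f = 2π·3880 = 2.438e+04 rad/s.
Step 2 — Component impedances:
  R1: Z = R = 562 Ω
  R2: Z = R = 1410 Ω
  L: Z = jωL = j·2.438e+04·0.0595 = 0 + j1451 Ω
Step 3 — Parallel branch: R2 || L = 1/(1/R2 + 1/L) = 725 + j704.7 Ω.
Step 4 — Series with R1: Z_total = R1 + (R2 || L) = 1287 + j704.7 Ω = 1467∠28.7° Ω.
Step 5 — Source phasor: V = 17.6∠-45.0° V = 12.45 - j12.45 V.
Step 6 — Current: I = V / Z = 0.003366 - j0.01151 A = 0.01199∠-73.7° A.
Step 7 — Complex power: S = V·I* = 0.1852 + j0.1014 VA.
Step 8 — Real power: P = Re(S) = 0.1852 W.
Step 9 — Reactive power: Q = Im(S) = 0.1014 VAR.
Step 10 — Apparent power: |S| = 0.2111 VA.
Step 11 — Power factor: PF = P/|S| = 0.8771 (lagging).

(a) P = 0.1852 W  (b) Q = 0.1014 VAR  (c) S = 0.2111 VA  (d) PF = 0.8771 (lagging)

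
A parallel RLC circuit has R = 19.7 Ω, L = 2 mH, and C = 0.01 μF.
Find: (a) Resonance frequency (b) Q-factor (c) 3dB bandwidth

Step 1 — Resonance: ω₀ = 1/√(LC) = 1/√(0.002·1e-08) = 2.236e+05 rad/s.
Step 2 — f₀ = ω₀/(2π) = 3.559e+04 Hz.
Step 3 — Parallel Q: Q = R/(ω₀L) = 19.7/(2.236e+05·0.002) = 0.04405.
Step 4 — Bandwidth: Δω = ω₀/Q = 5.076e+06 rad/s; BW = Δω/(2π) = 8.079e+05 Hz.

(a) f₀ = 3.559e+04 Hz  (b) Q = 0.04405  (c) BW = 8.079e+05 Hz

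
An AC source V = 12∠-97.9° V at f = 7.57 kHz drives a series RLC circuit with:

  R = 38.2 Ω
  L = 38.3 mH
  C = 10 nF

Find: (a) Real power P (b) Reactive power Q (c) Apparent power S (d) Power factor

Step 1 — Angular frequency: ω = 2π·f = 2π·7570 = 4.756e+04 rad/s.
Step 2 — Component impedances:
  R: Z = R = 38.2 Ω
  L: Z = jωL = j·4.756e+04·0.0383 = 0 + j1822 Ω
  C: Z = 1/(jωC) = -j/(ω·C) = 0 - j2102 Ω
Step 3 — Series combination: Z_total = R + L + C = 38.2 - j280.8 Ω = 283.3∠-82.3° Ω.
Step 4 — Source phasor: V = 12∠-97.9° V = -1.649 - j11.89 V.
Step 5 — Current: I = V / Z = 0.04078 - j0.01142 A = 0.04235∠-15.6° A.
Step 6 — Complex power: S = V·I* = 0.06852 - j0.5036 VA.
Step 7 — Real power: P = Re(S) = 0.06852 W.
Step 8 — Reactive power: Q = Im(S) = -0.5036 VAR.
Step 9 — Apparent power: |S| = 0.5082 VA.
Step 10 — Power factor: PF = P/|S| = 0.1348 (leading).

(a) P = 0.06852 W  (b) Q = -0.5036 VAR  (c) S = 0.5082 VA  (d) PF = 0.1348 (leading)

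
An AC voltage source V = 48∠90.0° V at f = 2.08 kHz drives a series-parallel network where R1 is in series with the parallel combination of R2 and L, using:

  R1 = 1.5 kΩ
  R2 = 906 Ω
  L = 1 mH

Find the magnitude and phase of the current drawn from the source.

Step 1 — Angular frequency: ω = 2π·f = 2π·2080 = 1.307e+04 rad/s.
Step 2 — Component impedances:
  R1: Z = R = 1500 Ω
  R2: Z = R = 906 Ω
  L: Z = jωL = j·1.307e+04·0.001 = 0 + j13.07 Ω
Step 3 — Parallel branch: R2 || L = 1/(1/R2 + 1/L) = 0.1885 + j13.07 Ω.
Step 4 — Series with R1: Z_total = R1 + (R2 || L) = 1500 + j13.07 Ω = 1500∠0.5° Ω.
Step 5 — Source phasor: V = 48∠90.0° V = 0 + j48 V.
Step 6 — Ohm's law: I = V / Z_total = (0 + j48) / (1500 + j13.07) = 0.0002787 + j0.03199 A.
Step 7 — Convert to polar: |I| = 0.03199 A, ∠I = 89.5°.

I = 0.03199∠89.5° A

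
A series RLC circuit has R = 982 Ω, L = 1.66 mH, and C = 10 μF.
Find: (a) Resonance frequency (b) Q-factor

Step 1 — Resonance condition Im(Z)=0 gives ω₀ = 1/√(LC).
Step 2 — ω₀ = 1/√(0.00166·1e-05) = 7762 rad/s.
Step 3 — f₀ = ω₀/(2π) = 1235 Hz.
Step 4 — Series Q: Q = ω₀L/R = 7762·0.00166/982 = 0.01312.

(a) f₀ = 1235 Hz  (b) Q = 0.01312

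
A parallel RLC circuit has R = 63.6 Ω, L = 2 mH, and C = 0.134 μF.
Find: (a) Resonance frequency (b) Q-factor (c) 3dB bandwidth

Step 1 — Resonance: ω₀ = 1/√(LC) = 1/√(0.002·1.34e-07) = 6.108e+04 rad/s.
Step 2 — f₀ = ω₀/(2π) = 9722 Hz.
Step 3 — Parallel Q: Q = R/(ω₀L) = 63.6/(6.108e+04·0.002) = 0.5206.
Step 4 — Bandwidth: Δω = ω₀/Q = 1.173e+05 rad/s; BW = Δω/(2π) = 1.867e+04 Hz.

(a) f₀ = 9722 Hz  (b) Q = 0.5206  (c) BW = 1.867e+04 Hz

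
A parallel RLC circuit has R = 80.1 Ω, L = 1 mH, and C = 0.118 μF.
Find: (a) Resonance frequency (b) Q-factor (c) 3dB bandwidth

Step 1 — Resonance: ω₀ = 1/√(LC) = 1/√(0.001·1.18e-07) = 9.206e+04 rad/s.
Step 2 — f₀ = ω₀/(2π) = 1.465e+04 Hz.
Step 3 — Parallel Q: Q = R/(ω₀L) = 80.1/(9.206e+04·0.001) = 0.8701.
Step 4 — Bandwidth: Δω = ω₀/Q = 1.058e+05 rad/s; BW = Δω/(2π) = 1.684e+04 Hz.

(a) f₀ = 1.465e+04 Hz  (b) Q = 0.8701  (c) BW = 1.684e+04 Hz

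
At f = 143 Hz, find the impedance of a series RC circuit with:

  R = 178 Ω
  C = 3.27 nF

Step 1 — Angular frequency: ω = 2π·f = 2π·143 = 898.5 rad/s.
Step 2 — Component impedances:
  R: Z = R = 178 Ω
  C: Z = 1/(jωC) = -j/(ω·C) = 0 - j3.404e+05 Ω
Step 3 — Series combination: Z_total = R + C = 178 - j3.404e+05 Ω = 3.404e+05∠-90.0° Ω.

Z = 178 - j3.404e+05 Ω = 3.404e+05∠-90.0° Ω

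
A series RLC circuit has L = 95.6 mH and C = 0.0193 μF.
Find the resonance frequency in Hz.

Step 1 — Resonance condition Im(Z)=0 gives ω₀ = 1/√(LC).
Step 2 — ω₀ = 1/√(0.0956·1.93e-08) = 2.328e+04 rad/s.
Step 3 — f₀ = ω₀/(2π) = 3705 Hz.

f₀ = 3705 Hz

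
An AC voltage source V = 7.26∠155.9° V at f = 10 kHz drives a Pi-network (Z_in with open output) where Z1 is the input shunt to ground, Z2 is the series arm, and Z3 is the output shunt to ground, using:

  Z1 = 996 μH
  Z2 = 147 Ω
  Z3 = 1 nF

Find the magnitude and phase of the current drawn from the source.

Step 1 — Angular frequency: ω = 2π·f = 2π·1e+04 = 6.283e+04 rad/s.
Step 2 — Component impedances:
  Z1: Z = jωL = j·6.283e+04·0.000996 = 0 + j62.58 Ω
  Z2: Z = R = 147 Ω
  Z3: Z = 1/(jωC) = -j/(ω·C) = 0 - j1.592e+04 Ω
Step 3 — With open output, the series arm Z2 and the output shunt Z3 appear in series to ground: Z2 + Z3 = 147 - j1.592e+04 Ω.
Step 4 — Parallel with input shunt Z1: Z_in = Z1 || (Z2 + Z3) = 0.002291 + j62.83 Ω = 62.83∠90.0° Ω.
Step 5 — Source phasor: V = 7.26∠155.9° V = -6.627 + j2.964 V.
Step 6 — Ohm's law: I = V / Z_total = (-6.627 + j2.964) / (0.002291 + j62.83) = 0.04718 + j0.1055 A.
Step 7 — Convert to polar: |I| = 0.1156 A, ∠I = 65.9°.

I = 0.1156∠65.9° A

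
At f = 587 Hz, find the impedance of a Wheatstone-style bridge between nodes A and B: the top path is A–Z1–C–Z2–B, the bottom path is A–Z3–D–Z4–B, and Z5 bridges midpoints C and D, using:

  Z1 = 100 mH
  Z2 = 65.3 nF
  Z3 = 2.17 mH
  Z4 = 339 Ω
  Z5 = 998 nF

Step 1 — Angular frequency: ω = 2π·f = 2π·587 = 3688 rad/s.
Step 2 — Component impedances:
  Z1: Z = jωL = j·3688·0.1 = 0 + j368.8 Ω
  Z2: Z = 1/(jωC) = -j/(ω·C) = 0 - j4152 Ω
  Z3: Z = jωL = j·3688·0.00217 = 0 + j8.003 Ω
  Z4: Z = R = 339 Ω
  Z5: Z = 1/(jωC) = -j/(ω·C) = 0 - j271.7 Ω
Step 3 — Bridge requires nodal analysis (the Z5 bridge couples midpoints C and D, so the two paths cannot be reduced to a simple series/parallel combination). Setting node B to ground and injecting 1 A at node A, the 3-node admittance system at A, C, D solves to V_A = Z_AB = 334.8 - j14.67 Ω = 335.1∠-2.5° Ω.

Z = 334.8 - j14.67 Ω = 335.1∠-2.5° Ω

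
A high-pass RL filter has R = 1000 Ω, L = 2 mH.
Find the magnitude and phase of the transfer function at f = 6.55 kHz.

Step 1 — Angular frequency: ω = 2π·6550 = 4.115e+04 rad/s.
Step 2 — Transfer function: H(jω) = jωL/(R + jωL).
Step 3 — Numerator jωL = j·82.31; denominator R + jωL = 1000 + j82.31.
Step 4 — H = 0.006729 + j0.08176.
Step 5 — Magnitude: |H| = 0.08203 (-21.7 dB); phase: φ = 85.3°.

|H| = 0.08203 (-21.7 dB), φ = 85.3°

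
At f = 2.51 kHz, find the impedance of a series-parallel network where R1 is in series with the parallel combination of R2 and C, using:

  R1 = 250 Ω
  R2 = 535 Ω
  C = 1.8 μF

Step 1 — Angular frequency: ω = 2π·f = 2π·2510 = 1.577e+04 rad/s.
Step 2 — Component impedances:
  R1: Z = R = 250 Ω
  R2: Z = R = 535 Ω
  C: Z = 1/(jωC) = -j/(ω·C) = 0 - j35.23 Ω
Step 3 — Parallel branch: R2 || C = 1/(1/R2 + 1/C) = 2.309 - j35.07 Ω.
Step 4 — Series with R1: Z_total = R1 + (R2 || C) = 252.3 - j35.07 Ω = 254.7∠-7.9° Ω.

Z = 252.3 - j35.07 Ω = 254.7∠-7.9° Ω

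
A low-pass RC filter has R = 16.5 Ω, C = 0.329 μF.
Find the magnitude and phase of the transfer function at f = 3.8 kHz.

Step 1 — Angular frequency: ω = 2π·3800 = 2.388e+04 rad/s.
Step 2 — Transfer function: H(jω) = 1/(1 + jωRC).
Step 3 — Denominator: 1 + jωRC = 1 + j·2.388e+04·16.5·3.29e-07 = 1 + j0.1296.
Step 4 — H = 0.9835 - j0.1275.
Step 5 — Magnitude: |H| = 0.9917 (-0.1 dB); phase: φ = -7.4°.

|H| = 0.9917 (-0.1 dB), φ = -7.4°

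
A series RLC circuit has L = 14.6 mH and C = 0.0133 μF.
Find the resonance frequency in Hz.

Step 1 — Resonance condition Im(Z)=0 gives ω₀ = 1/√(LC).
Step 2 — ω₀ = 1/√(0.0146·1.33e-08) = 7.176e+04 rad/s.
Step 3 — f₀ = ω₀/(2π) = 1.142e+04 Hz.

f₀ = 1.142e+04 Hz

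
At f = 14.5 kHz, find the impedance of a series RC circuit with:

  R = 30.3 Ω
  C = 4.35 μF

Step 1 — Angular frequency: ω = 2π·f = 2π·1.45e+04 = 9.111e+04 rad/s.
Step 2 — Component impedances:
  R: Z = R = 30.3 Ω
  C: Z = 1/(jωC) = -j/(ω·C) = 0 - j2.523 Ω
Step 3 — Series combination: Z_total = R + C = 30.3 - j2.523 Ω = 30.4∠-4.8° Ω.

Z = 30.3 - j2.523 Ω = 30.4∠-4.8° Ω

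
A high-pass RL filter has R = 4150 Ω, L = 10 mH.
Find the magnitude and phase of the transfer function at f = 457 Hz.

Step 1 — Angular frequency: ω = 2π·457 = 2871 rad/s.
Step 2 — Transfer function: H(jω) = jωL/(R + jωL).
Step 3 — Numerator jωL = j·28.71; denominator R + jωL = 4150 + j28.71.
Step 4 — H = 4.787e-05 + j0.006919.
Step 5 — Magnitude: |H| = 0.006919 (-43.2 dB); phase: φ = 89.6°.

|H| = 0.006919 (-43.2 dB), φ = 89.6°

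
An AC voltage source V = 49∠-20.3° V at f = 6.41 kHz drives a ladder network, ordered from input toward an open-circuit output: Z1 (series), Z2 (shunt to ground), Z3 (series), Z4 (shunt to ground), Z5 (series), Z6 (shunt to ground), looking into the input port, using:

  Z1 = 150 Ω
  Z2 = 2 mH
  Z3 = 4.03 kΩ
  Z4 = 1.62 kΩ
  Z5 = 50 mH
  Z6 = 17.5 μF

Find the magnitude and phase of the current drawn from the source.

Step 1 — Angular frequency: ω = 2π·f = 2π·6410 = 4.028e+04 rad/s.
Step 2 — Component impedances:
  Z1: Z = R = 150 Ω
  Z2: Z = jωL = j·4.028e+04·0.002 = 0 + j80.55 Ω
  Z3: Z = R = 4030 Ω
  Z4: Z = R = 1620 Ω
  Z5: Z = jωL = j·4.028e+04·0.05 = 0 + j2014 Ω
  Z6: Z = 1/(jωC) = -j/(ω·C) = 0 - j1.419 Ω
Step 3 — Ladder network (open output): work backward from the far end, alternating series and parallel combinations. Z_in = 151.3 + j80.33 Ω = 171.3∠28.0° Ω.
Step 4 — Source phasor: V = 49∠-20.3° V = 45.96 - j17 V.
Step 5 — Ohm's law: I = V / Z_total = (45.96 - j17) / (151.3 + j80.33) = 0.1904 - j0.2135 A.
Step 6 — Convert to polar: |I| = 0.2861 A, ∠I = -48.3°.

I = 0.2861∠-48.3° A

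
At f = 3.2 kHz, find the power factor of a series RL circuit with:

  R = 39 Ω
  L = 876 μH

Step 1 — Angular frequency: ω = 2π·f = 2π·3200 = 2.011e+04 rad/s.
Step 2 — Component impedances:
  R: Z = R = 39 Ω
  L: Z = jωL = j·2.011e+04·0.000876 = 0 + j17.61 Ω
Step 3 — Series combination: Z_total = R + L = 39 + j17.61 Ω = 42.79∠24.3° Ω.
Step 4 — Power factor: PF = cos(φ) = Re(Z)/|Z| = 39/42.79 = 0.9114.
Step 5 — Type: Im(Z) = 17.61 ⇒ lagging (phase φ = 24.3°).

PF = 0.9114 (lagging, φ = 24.3°)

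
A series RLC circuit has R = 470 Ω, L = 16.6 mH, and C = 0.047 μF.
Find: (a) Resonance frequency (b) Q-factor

Step 1 — Resonance condition Im(Z)=0 gives ω₀ = 1/√(LC).
Step 2 — ω₀ = 1/√(0.0166·4.7e-08) = 3.58e+04 rad/s.
Step 3 — f₀ = ω₀/(2π) = 5698 Hz.
Step 4 — Series Q: Q = ω₀L/R = 3.58e+04·0.0166/470 = 1.264.

(a) f₀ = 5698 Hz  (b) Q = 1.264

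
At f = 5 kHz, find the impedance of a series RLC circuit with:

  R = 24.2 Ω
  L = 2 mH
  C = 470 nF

Step 1 — Angular frequency: ω = 2π·f = 2π·5000 = 3.142e+04 rad/s.
Step 2 — Component impedances:
  R: Z = R = 24.2 Ω
  L: Z = jωL = j·3.142e+04·0.002 = 0 + j62.83 Ω
  C: Z = 1/(jωC) = -j/(ω·C) = 0 - j67.73 Ω
Step 3 — Series combination: Z_total = R + L + C = 24.2 - j4.894 Ω = 24.69∠-11.4° Ω.

Z = 24.2 - j4.894 Ω = 24.69∠-11.4° Ω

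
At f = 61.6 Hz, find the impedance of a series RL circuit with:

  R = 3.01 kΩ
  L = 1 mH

Step 1 — Angular frequency: ω = 2π·f = 2π·61.6 = 387 rad/s.
Step 2 — Component impedances:
  R: Z = R = 3010 Ω
  L: Z = jωL = j·387·0.001 = 0 + j0.387 Ω
Step 3 — Series combination: Z_total = R + L = 3010 + j0.387 Ω = 3010∠0.0° Ω.

Z = 3010 + j0.387 Ω = 3010∠0.0° Ω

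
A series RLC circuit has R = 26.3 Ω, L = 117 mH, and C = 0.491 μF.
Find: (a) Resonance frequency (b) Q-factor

Step 1 — Resonance condition Im(Z)=0 gives ω₀ = 1/√(LC).
Step 2 — ω₀ = 1/√(0.117·4.91e-07) = 4172 rad/s.
Step 3 — f₀ = ω₀/(2π) = 664 Hz.
Step 4 — Series Q: Q = ω₀L/R = 4172·0.117/26.3 = 18.56.

(a) f₀ = 664 Hz  (b) Q = 18.56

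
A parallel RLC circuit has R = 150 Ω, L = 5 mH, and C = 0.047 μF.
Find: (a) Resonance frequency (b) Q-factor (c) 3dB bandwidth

Step 1 — Resonance: ω₀ = 1/√(LC) = 1/√(0.005·4.7e-08) = 6.523e+04 rad/s.
Step 2 — f₀ = ω₀/(2π) = 1.038e+04 Hz.
Step 3 — Parallel Q: Q = R/(ω₀L) = 150/(6.523e+04·0.005) = 0.4599.
Step 4 — Bandwidth: Δω = ω₀/Q = 1.418e+05 rad/s; BW = Δω/(2π) = 2.258e+04 Hz.

(a) f₀ = 1.038e+04 Hz  (b) Q = 0.4599  (c) BW = 2.258e+04 Hz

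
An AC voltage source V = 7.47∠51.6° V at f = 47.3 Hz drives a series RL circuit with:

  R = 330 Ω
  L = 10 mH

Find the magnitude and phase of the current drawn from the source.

Step 1 — Angular frequency: ω = 2π·f = 2π·47.3 = 297.2 rad/s.
Step 2 — Component impedances:
  R: Z = R = 330 Ω
  L: Z = jωL = j·297.2·0.01 = 0 + j2.972 Ω
Step 3 — Series combination: Z_total = R + L = 330 + j2.972 Ω = 330∠0.5° Ω.
Step 4 — Source phasor: V = 7.47∠51.6° V = 4.64 + j5.854 V.
Step 5 — Ohm's law: I = V / Z_total = (4.64 + j5.854) / (330 + j2.972) = 0.01422 + j0.01761 A.
Step 6 — Convert to polar: |I| = 0.02264 A, ∠I = 51.1°.

I = 0.02264∠51.1° A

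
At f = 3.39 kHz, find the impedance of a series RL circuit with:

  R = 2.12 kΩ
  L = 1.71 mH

Step 1 — Angular frequency: ω = 2π·f = 2π·3390 = 2.13e+04 rad/s.
Step 2 — Component impedances:
  R: Z = R = 2120 Ω
  L: Z = jωL = j·2.13e+04·0.00171 = 0 + j36.42 Ω
Step 3 — Series combination: Z_total = R + L = 2120 + j36.42 Ω = 2120∠1.0° Ω.

Z = 2120 + j36.42 Ω = 2120∠1.0° Ω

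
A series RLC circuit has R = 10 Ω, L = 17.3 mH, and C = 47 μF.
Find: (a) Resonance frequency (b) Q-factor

Step 1 — Resonance condition Im(Z)=0 gives ω₀ = 1/√(LC).
Step 2 — ω₀ = 1/√(0.0173·4.7e-05) = 1109 rad/s.
Step 3 — f₀ = ω₀/(2π) = 176.5 Hz.
Step 4 — Series Q: Q = ω₀L/R = 1109·0.0173/10 = 1.919.

(a) f₀ = 176.5 Hz  (b) Q = 1.919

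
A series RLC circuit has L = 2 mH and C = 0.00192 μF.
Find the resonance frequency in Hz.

Step 1 — Resonance condition Im(Z)=0 gives ω₀ = 1/√(LC).
Step 2 — ω₀ = 1/√(0.002·1.92e-09) = 5.103e+05 rad/s.
Step 3 — f₀ = ω₀/(2π) = 8.122e+04 Hz.

f₀ = 8.122e+04 Hz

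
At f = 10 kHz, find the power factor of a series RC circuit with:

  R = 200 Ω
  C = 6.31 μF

Step 1 — Angular frequency: ω = 2π·f = 2π·1e+04 = 6.283e+04 rad/s.
Step 2 — Component impedances:
  R: Z = R = 200 Ω
  C: Z = 1/(jωC) = -j/(ω·C) = 0 - j2.522 Ω
Step 3 — Series combination: Z_total = R + C = 200 - j2.522 Ω = 200∠-0.7° Ω.
Step 4 — Power factor: PF = cos(φ) = Re(Z)/|Z| = 200/200.02 = 0.9999.
Step 5 — Type: Im(Z) = -2.522 ⇒ leading (phase φ = -0.7°).

PF = 0.9999 (leading, φ = -0.7°)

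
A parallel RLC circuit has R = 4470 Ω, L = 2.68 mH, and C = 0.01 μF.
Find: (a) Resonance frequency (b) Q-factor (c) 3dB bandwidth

Step 1 — Resonance: ω₀ = 1/√(LC) = 1/√(0.00268·1e-08) = 1.932e+05 rad/s.
Step 2 — f₀ = ω₀/(2π) = 3.074e+04 Hz.
Step 3 — Parallel Q: Q = R/(ω₀L) = 4470/(1.932e+05·0.00268) = 8.635.
Step 4 — Bandwidth: Δω = ω₀/Q = 2.237e+04 rad/s; BW = Δω/(2π) = 3561 Hz.

(a) f₀ = 3.074e+04 Hz  (b) Q = 8.635  (c) BW = 3561 Hz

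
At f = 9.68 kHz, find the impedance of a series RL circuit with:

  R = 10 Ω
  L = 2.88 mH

Step 1 — Angular frequency: ω = 2π·f = 2π·9680 = 6.082e+04 rad/s.
Step 2 — Component impedances:
  R: Z = R = 10 Ω
  L: Z = jωL = j·6.082e+04·0.00288 = 0 + j175.2 Ω
Step 3 — Series combination: Z_total = R + L = 10 + j175.2 Ω = 175.5∠86.7° Ω.

Z = 10 + j175.2 Ω = 175.5∠86.7° Ω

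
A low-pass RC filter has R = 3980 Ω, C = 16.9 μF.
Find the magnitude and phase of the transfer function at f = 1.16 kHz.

Step 1 — Angular frequency: ω = 2π·1160 = 7288 rad/s.
Step 2 — Transfer function: H(jω) = 1/(1 + jωRC).
Step 3 — Denominator: 1 + jωRC = 1 + j·7288·3980·1.69e-05 = 1 + j490.2.
Step 4 — H = 4.161e-06 - j0.00204.
Step 5 — Magnitude: |H| = 0.00204 (-53.8 dB); phase: φ = -89.9°.

|H| = 0.00204 (-53.8 dB), φ = -89.9°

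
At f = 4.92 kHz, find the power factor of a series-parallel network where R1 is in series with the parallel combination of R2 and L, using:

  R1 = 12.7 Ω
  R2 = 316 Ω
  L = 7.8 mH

Step 1 — Angular frequency: ω = 2π·f = 2π·4920 = 3.091e+04 rad/s.
Step 2 — Component impedances:
  R1: Z = R = 12.7 Ω
  R2: Z = R = 316 Ω
  L: Z = jωL = j·3.091e+04·0.0078 = 0 + j241.1 Ω
Step 3 — Parallel branch: R2 || L = 1/(1/R2 + 1/L) = 116.3 + j152.4 Ω.
Step 4 — Series with R1: Z_total = R1 + (R2 || L) = 129 + j152.4 Ω = 199.7∠49.8° Ω.
Step 5 — Power factor: PF = cos(φ) = Re(Z)/|Z| = 129/199.7 = 0.646.
Step 6 — Type: Im(Z) = 152.4 ⇒ lagging (phase φ = 49.8°).

PF = 0.646 (lagging, φ = 49.8°)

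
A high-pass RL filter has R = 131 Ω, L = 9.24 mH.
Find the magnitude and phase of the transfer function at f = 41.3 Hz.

Step 1 — Angular frequency: ω = 2π·41.3 = 259.5 rad/s.
Step 2 — Transfer function: H(jω) = jωL/(R + jωL).
Step 3 — Numerator jωL = j·2.398; denominator R + jωL = 131 + j2.398.
Step 4 — H = 0.0003349 + j0.0183.
Step 5 — Magnitude: |H| = 0.0183 (-34.8 dB); phase: φ = 89.0°.

|H| = 0.0183 (-34.8 dB), φ = 89.0°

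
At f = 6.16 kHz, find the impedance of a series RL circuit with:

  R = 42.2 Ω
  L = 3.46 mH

Step 1 — Angular frequency: ω = 2π·f = 2π·6160 = 3.87e+04 rad/s.
Step 2 — Component impedances:
  R: Z = R = 42.2 Ω
  L: Z = jωL = j·3.87e+04·0.00346 = 0 + j133.9 Ω
Step 3 — Series combination: Z_total = R + L = 42.2 + j133.9 Ω = 140.4∠72.5° Ω.

Z = 42.2 + j133.9 Ω = 140.4∠72.5° Ω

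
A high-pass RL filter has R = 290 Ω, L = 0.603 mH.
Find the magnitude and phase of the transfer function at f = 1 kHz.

Step 1 — Angular frequency: ω = 2π·1000 = 6283 rad/s.
Step 2 — Transfer function: H(jω) = jωL/(R + jωL).
Step 3 — Numerator jωL = j·3.789; denominator R + jωL = 290 + j3.789.
Step 4 — H = 0.0001707 + j0.01306.
Step 5 — Magnitude: |H| = 0.01306 (-37.7 dB); phase: φ = 89.3°.

|H| = 0.01306 (-37.7 dB), φ = 89.3°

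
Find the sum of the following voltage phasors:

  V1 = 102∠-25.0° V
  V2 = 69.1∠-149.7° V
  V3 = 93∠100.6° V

Step 1 — Convert each phasor to rectangular form:
  V1 = 102·(cos(-25.0°) + j·sin(-25.0°)) = 92.44 - j43.11 V
  V2 = 69.1·(cos(-149.7°) + j·sin(-149.7°)) = -59.66 - j34.86 V
  V3 = 93·(cos(100.6°) + j·sin(100.6°)) = -17.11 + j91.41 V
Step 2 — Sum components: V_total = 15.68 + j13.44 V.
Step 3 — Convert to polar: |V_total| = 20.65 V, ∠V_total = 40.6°.

V_total = 20.65∠40.6° V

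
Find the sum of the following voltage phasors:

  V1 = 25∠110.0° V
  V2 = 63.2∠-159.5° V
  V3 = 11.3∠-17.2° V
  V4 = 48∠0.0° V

Step 1 — Convert each phasor to rectangular form:
  V1 = 25·(cos(110.0°) + j·sin(110.0°)) = -8.551 + j23.49 V
  V2 = 63.2·(cos(-159.5°) + j·sin(-159.5°)) = -59.2 - j22.13 V
  V3 = 11.3·(cos(-17.2°) + j·sin(-17.2°)) = 10.79 - j3.342 V
  V4 = 48·(cos(0.0°) + j·sin(0.0°)) = 48 V
Step 2 — Sum components: V_total = -8.954 - j1.982 V.
Step 3 — Convert to polar: |V_total| = 9.17 V, ∠V_total = -167.5°.

V_total = 9.17∠-167.5° V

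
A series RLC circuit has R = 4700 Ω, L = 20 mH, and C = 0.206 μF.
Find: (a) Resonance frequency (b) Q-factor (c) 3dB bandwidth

Step 1 — Resonance: ω₀ = 1/√(LC) = 1/√(0.02·2.06e-07) = 1.558e+04 rad/s.
Step 2 — f₀ = ω₀/(2π) = 2480 Hz.
Step 3 — Series Q: Q = ω₀L/R = 1.558e+04·0.02/4700 = 0.0663.
Step 4 — Bandwidth: Δω = ω₀/Q = 2.35e+05 rad/s; BW = Δω/(2π) = 3.74e+04 Hz.

(a) f₀ = 2480 Hz  (b) Q = 0.0663  (c) BW = 3.74e+04 Hz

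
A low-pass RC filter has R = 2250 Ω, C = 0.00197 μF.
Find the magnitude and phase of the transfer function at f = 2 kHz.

Step 1 — Angular frequency: ω = 2π·2000 = 1.257e+04 rad/s.
Step 2 — Transfer function: H(jω) = 1/(1 + jωRC).
Step 3 — Denominator: 1 + jωRC = 1 + j·1.257e+04·2250·1.97e-09 = 1 + j0.0557.
Step 4 — H = 0.9969 - j0.05553.
Step 5 — Magnitude: |H| = 0.9985 (-0.0 dB); phase: φ = -3.2°.

|H| = 0.9985 (-0.0 dB), φ = -3.2°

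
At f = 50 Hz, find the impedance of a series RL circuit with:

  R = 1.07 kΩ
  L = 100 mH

Step 1 — Angular frequency: ω = 2π·f = 2π·50 = 314.2 rad/s.
Step 2 — Component impedances:
  R: Z = R = 1070 Ω
  L: Z = jωL = j·314.2·0.1 = 0 + j31.42 Ω
Step 3 — Series combination: Z_total = R + L = 1070 + j31.42 Ω = 1070∠1.7° Ω.

Z = 1070 + j31.42 Ω = 1070∠1.7° Ω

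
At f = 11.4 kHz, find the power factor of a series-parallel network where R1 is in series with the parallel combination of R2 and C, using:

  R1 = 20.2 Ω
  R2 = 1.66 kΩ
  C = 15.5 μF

Step 1 — Angular frequency: ω = 2π·f = 2π·1.14e+04 = 7.163e+04 rad/s.
Step 2 — Component impedances:
  R1: Z = R = 20.2 Ω
  R2: Z = R = 1660 Ω
  C: Z = 1/(jωC) = -j/(ω·C) = 0 - j0.9007 Ω
Step 3 — Parallel branch: R2 || C = 1/(1/R2 + 1/C) = 0.0004887 - j0.9007 Ω.
Step 4 — Series with R1: Z_total = R1 + (R2 || C) = 20.2 - j0.9007 Ω = 20.22∠-2.6° Ω.
Step 5 — Power factor: PF = cos(φ) = Re(Z)/|Z| = 20.2/20.22 = 0.999.
Step 6 — Type: Im(Z) = -0.9007 ⇒ leading (phase φ = -2.6°).

PF = 0.999 (leading, φ = -2.6°)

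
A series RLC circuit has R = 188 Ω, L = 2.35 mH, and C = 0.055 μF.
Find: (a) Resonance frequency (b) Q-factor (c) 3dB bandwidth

Step 1 — Resonance condition Im(Z)=0 gives ω₀ = 1/√(LC).
Step 2 — ω₀ = 1/√(0.00235·5.5e-08) = 8.796e+04 rad/s.
Step 3 — f₀ = ω₀/(2π) = 1.4e+04 Hz.
Step 4 — Series Q: Q = ω₀L/R = 8.796e+04·0.00235/188 = 1.099.
Step 5 — 3dB bandwidth: Δω = ω₀/Q = 8e+04 rad/s; BW = Δω/(2π) = 1.273e+04 Hz.

(a) f₀ = 1.4e+04 Hz  (b) Q = 1.099  (c) BW = 1.273e+04 Hz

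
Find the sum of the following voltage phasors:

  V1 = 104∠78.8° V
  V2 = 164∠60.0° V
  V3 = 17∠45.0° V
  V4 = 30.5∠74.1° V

Step 1 — Convert each phasor to rectangular form:
  V1 = 104·(cos(78.8°) + j·sin(78.8°)) = 20.2 + j102 V
  V2 = 164·(cos(60.0°) + j·sin(60.0°)) = 82 + j142 V
  V3 = 17·(cos(45.0°) + j·sin(45.0°)) = 12.02 + j12.02 V
  V4 = 30.5·(cos(74.1°) + j·sin(74.1°)) = 8.356 + j29.33 V
Step 2 — Sum components: V_total = 122.6 + j285.4 V.
Step 3 — Convert to polar: |V_total| = 310.6 V, ∠V_total = 66.8°.

V_total = 310.6∠66.8° V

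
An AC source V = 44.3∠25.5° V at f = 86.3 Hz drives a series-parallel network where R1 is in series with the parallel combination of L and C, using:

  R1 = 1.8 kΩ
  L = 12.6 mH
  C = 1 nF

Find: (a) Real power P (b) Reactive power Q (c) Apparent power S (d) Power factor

Step 1 — Angular frequency: ω = 2π·f = 2π·86.3 = 542.2 rad/s.
Step 2 — Component impedances:
  R1: Z = R = 1800 Ω
  L: Z = jωL = j·542.2·0.0126 = 0 + j6.832 Ω
  C: Z = 1/(jωC) = -j/(ω·C) = 0 - j1.844e+06 Ω
Step 3 — Parallel branch: L || C = 1/(1/L + 1/C) = 0 + j6.832 Ω.
Step 4 — Series with R1: Z_total = R1 + (L || C) = 1800 + j6.832 Ω = 1800∠0.2° Ω.
Step 5 — Source phasor: V = 44.3∠25.5° V = 39.98 + j19.07 V.
Step 6 — Current: I = V / Z = 0.02225 + j0.01051 A = 0.02461∠25.3° A.
Step 7 — Complex power: S = V·I* = 1.09 + j0.004138 VA.
Step 8 — Real power: P = Re(S) = 1.09 W.
Step 9 — Reactive power: Q = Im(S) = 0.004138 VAR.
Step 10 — Apparent power: |S| = 1.09 VA.
Step 11 — Power factor: PF = P/|S| = 1 (lagging).

(a) P = 1.09 W  (b) Q = 0.004138 VAR  (c) S = 1.09 VA  (d) PF = 1 (lagging)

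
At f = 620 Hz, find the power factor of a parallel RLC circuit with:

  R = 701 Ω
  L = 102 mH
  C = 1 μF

Step 1 — Angular frequency: ω = 2π·f = 2π·620 = 3896 rad/s.
Step 2 — Component impedances:
  R: Z = R = 701 Ω
  L: Z = jωL = j·3896·0.102 = 0 + j397.3 Ω
  C: Z = 1/(jωC) = -j/(ω·C) = 0 - j256.7 Ω
Step 3 — Parallel combination: 1/Z_total = 1/R + 1/L + 1/C; Z_total = 362.4 - j350.3 Ω = 504∠-44.0° Ω.
Step 4 — Power factor: PF = cos(φ) = Re(Z)/|Z| = 362.4/504 = 0.719.
Step 5 — Type: Im(Z) = -350.3 ⇒ leading (phase φ = -44.0°).

PF = 0.719 (leading, φ = -44.0°)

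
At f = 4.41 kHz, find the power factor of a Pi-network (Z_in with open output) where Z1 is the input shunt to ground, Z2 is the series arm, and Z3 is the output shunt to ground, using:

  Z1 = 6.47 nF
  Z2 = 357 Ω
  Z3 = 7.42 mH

Step 1 — Angular frequency: ω = 2π·f = 2π·4410 = 2.771e+04 rad/s.
Step 2 — Component impedances:
  Z1: Z = 1/(jωC) = -j/(ω·C) = 0 - j5578 Ω
  Z2: Z = R = 357 Ω
  Z3: Z = jωL = j·2.771e+04·0.00742 = 0 + j205.6 Ω
Step 3 — With open output, the series arm Z2 and the output shunt Z3 appear in series to ground: Z2 + Z3 = 357 + j205.6 Ω.
Step 4 — Parallel with input shunt Z1: Z_in = Z1 || (Z2 + Z3) = 383.2 + j188 Ω = 426.8∠26.1° Ω.
Step 5 — Power factor: PF = cos(φ) = Re(Z)/|Z| = 383.156/426.796 = 0.8977.
Step 6 — Type: Im(Z) = 188 ⇒ lagging (phase φ = 26.1°).

PF = 0.8977 (lagging, φ = 26.1°)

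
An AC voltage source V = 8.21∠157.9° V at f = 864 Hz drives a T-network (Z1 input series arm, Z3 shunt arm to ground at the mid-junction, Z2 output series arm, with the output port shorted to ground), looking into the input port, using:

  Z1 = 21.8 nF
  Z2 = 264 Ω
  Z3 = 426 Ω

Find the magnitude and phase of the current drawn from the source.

Step 1 — Angular frequency: ω = 2π·f = 2π·864 = 5429 rad/s.
Step 2 — Component impedances:
  Z1: Z = 1/(jωC) = -j/(ω·C) = 0 - j8450 Ω
  Z2: Z = R = 264 Ω
  Z3: Z = R = 426 Ω
Step 3 — With the output port shorted to ground, the output series arm Z2 runs from the junction to ground; the shunt arm Z3 also runs from the junction to ground. They appear in parallel: Z3 || Z2 = 163 Ω.
Step 4 — Series with input arm Z1: Z_in = Z1 + (Z3 || Z2) = 163 - j8450 Ω = 8451∠-88.9° Ω.
Step 5 — Source phasor: V = 8.21∠157.9° V = -7.607 + j3.089 V.
Step 6 — Ohm's law: I = V / Z_total = (-7.607 + j3.089) / (163 - j8450) = -0.0003828 - j0.0008928 A.
Step 7 — Convert to polar: |I| = 0.0009714 A, ∠I = -113.2°.

I = 0.0009714∠-113.2° A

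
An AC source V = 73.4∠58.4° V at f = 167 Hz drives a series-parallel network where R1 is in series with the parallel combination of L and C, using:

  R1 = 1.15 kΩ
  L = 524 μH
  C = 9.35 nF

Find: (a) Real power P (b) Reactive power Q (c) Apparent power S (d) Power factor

Step 1 — Angular frequency: ω = 2π·f = 2π·167 = 1049 rad/s.
Step 2 — Component impedances:
  R1: Z = R = 1150 Ω
  L: Z = jωL = j·1049·0.000524 = 0 + j0.5498 Ω
  C: Z = 1/(jωC) = -j/(ω·C) = 0 - j1.019e+05 Ω
Step 3 — Parallel branch: L || C = 1/(1/L + 1/C) = 0 + j0.5498 Ω.
Step 4 — Series with R1: Z_total = R1 + (L || C) = 1150 + j0.5498 Ω = 1150∠0.0° Ω.
Step 5 — Source phasor: V = 73.4∠58.4° V = 38.46 + j62.52 V.
Step 6 — Current: I = V / Z = 0.03347 + j0.05435 A = 0.06383∠58.4° A.
Step 7 — Complex power: S = V·I* = 4.685 + j0.00224 VA.
Step 8 — Real power: P = Re(S) = 4.685 W.
Step 9 — Reactive power: Q = Im(S) = 0.00224 VAR.
Step 10 — Apparent power: |S| = 4.685 VA.
Step 11 — Power factor: PF = P/|S| = 1 (lagging).

(a) P = 4.685 W  (b) Q = 0.00224 VAR  (c) S = 4.685 VA  (d) PF = 1 (lagging)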